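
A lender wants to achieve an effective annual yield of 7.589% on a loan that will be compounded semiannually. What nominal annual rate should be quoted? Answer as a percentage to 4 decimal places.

(1 + r/2)^2 − 1 = 0.07589, so 1 + r/2 = 1.07589^(1/2).
r/2 = 0.037251, so r = 0.074502 = 7.4502%.

7.4502%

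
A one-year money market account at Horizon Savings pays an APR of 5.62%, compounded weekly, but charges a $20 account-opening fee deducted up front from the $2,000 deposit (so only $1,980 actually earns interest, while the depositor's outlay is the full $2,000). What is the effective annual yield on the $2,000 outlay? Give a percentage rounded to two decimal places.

4.72%

Value after one year: 1,980 × (1 + 0.0562/52)^52 = 1,980 × 1.057777 = $2,094.40.
Effective yield on the $2,000 outlay: 2,094.40 / 2,000 − 1 = 0.047199 = 4.72%.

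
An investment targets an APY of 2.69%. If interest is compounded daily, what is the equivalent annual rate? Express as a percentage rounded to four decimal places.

(1 + r/365)^365 − 1 = 0.0269, so 1 + r/365 = 1.0269^(1/365).
r/365 = 0.000073, so r = 0.026546 = 2.6546%.

2.6546%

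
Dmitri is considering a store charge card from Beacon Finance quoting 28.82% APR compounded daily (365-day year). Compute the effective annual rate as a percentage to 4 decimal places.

EAR = (1 + 0.2882/365)^365 − 1.
= 1.333872 − 1 = 33.3872%.

33.3872%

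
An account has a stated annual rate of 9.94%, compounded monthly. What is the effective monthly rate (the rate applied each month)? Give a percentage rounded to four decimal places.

With a nominal annual rate compounded monthly, the periodic rate is the nominal rate divided by 12.
i = 0.0994 / 12 = 0.0082833 = 0.8283%.

0.8283%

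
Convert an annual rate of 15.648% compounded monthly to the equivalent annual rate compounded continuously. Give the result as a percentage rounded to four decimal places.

EAR = (1 + 0.15648/12)^12 − 1 = 0.168205.
Equivalent continuous rate: r = ln(1 + 0.168205) = 0.155469 = 15.5469%.

15.5469%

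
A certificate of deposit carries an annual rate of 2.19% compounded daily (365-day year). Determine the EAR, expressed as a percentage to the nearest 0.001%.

2.214%

EAR = (1 + 0.0219/365)^365 − 1.
= (1 + 0.000060)^365 − 1 = 1.022141 − 1 = 2.214%.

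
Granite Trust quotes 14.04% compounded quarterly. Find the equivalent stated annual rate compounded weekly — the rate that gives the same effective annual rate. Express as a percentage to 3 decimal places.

13.818%

EAR = (1 + 0.1404/4)^4 − 1 = 0.147967.
Solve (1 + r/52)^52 = 1.147967: r/52 = 1.147967^(1/52) − 1 = 0.002657, so r = 0.138175 = 13.818%.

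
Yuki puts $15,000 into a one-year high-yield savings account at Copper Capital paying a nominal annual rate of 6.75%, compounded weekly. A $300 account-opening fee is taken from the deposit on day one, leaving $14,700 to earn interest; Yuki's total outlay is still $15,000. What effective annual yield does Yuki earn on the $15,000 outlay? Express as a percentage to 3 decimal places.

Value after one year: 14,700 × (1 + 0.0675/52)^52 = 14,700 × 1.069783 = $15,725.82.
Effective yield on the $15,000 outlay: 15,725.82 / 15,000 − 1 = 0.048388 = 4.839%.

4.839%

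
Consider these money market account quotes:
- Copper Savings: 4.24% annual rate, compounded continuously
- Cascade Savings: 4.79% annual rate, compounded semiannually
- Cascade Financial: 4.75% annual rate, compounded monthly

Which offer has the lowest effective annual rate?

Copper Savings

Copper Savings: e^0.0424 − 1 = 4.331%
Cascade Savings: (1 + 0.0479/2)^2 − 1 = 4.847%
Cascade Financial: (1 + 0.0475/12)^12 − 1 = 4.855%
The lowest effective annual rate is Copper Savings at 4.331%.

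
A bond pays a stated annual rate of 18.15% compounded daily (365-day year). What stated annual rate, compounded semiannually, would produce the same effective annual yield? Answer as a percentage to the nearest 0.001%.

EAR = (1 + 0.1815/365)^365 − 1 = 0.198960.
Solve (1 + r/2)^2 = 1.198960: r/2 = 1.198960^(1/2) − 1 = 0.094971, so r = 0.189941 = 18.994%.

18.994%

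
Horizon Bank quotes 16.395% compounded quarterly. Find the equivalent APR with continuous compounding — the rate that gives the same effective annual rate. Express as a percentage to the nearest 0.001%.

16.068%

EAR = (1 + 0.16395/4)^4 − 1 = 0.174308.
Equivalent continuous rate: r = ln(1 + 0.174308) = 0.160679 = 16.068%.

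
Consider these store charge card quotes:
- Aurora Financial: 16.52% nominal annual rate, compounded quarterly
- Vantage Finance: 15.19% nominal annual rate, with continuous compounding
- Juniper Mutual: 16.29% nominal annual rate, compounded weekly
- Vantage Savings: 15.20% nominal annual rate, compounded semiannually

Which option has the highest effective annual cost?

Aurora Financial: (1 + 0.1652/4)^4 − 1 = 17.572%
Vantage Finance: e^0.1519 − 1 = 16.404%
Juniper Mutual: (1 + 0.1629/52)^52 − 1 = 17.662%
Vantage Savings: (1 + 0.1520/2)^2 − 1 = 15.778%
The highest effective annual rate is Juniper Mutual at 17.662%.

Juniper Mutual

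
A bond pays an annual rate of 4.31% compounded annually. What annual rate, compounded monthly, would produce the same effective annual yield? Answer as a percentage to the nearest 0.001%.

Compounded annually, EAR = nominal = 0.043100.
Solve (1 + r/12)^12 = 1.043100: r/12 = 1.043100^(1/12) − 1 = 0.003523, so r = 0.042271 = 4.227%.

4.227%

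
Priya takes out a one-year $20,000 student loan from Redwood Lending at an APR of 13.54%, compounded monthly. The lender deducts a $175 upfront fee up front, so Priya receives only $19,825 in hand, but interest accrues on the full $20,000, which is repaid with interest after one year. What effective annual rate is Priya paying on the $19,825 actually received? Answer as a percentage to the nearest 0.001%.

15.423%

Amount owed after one year: 20,000 × (1 + 0.1354/12)^12 = 20,000 × 1.144127 = $22,882.54.
Effective rate on net proceeds: 22,882.54 / 19,825 − 1 = 0.154226 = 15.423%.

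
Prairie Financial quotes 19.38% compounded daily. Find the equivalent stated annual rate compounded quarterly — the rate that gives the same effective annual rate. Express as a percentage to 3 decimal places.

EAR = (1 + 0.1938/365)^365 − 1 = 0.213791.
Solve (1 + r/4)^4 = 1.213791: r/4 = 1.213791^(1/4) − 1 = 0.049629, so r = 0.198518 = 19.852%.

19.852%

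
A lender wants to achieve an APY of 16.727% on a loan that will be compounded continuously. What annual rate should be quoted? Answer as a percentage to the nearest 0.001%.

Continuous: nominal r satisfies e^r − 1 = 0.16727.
r = ln(1 + 0.16727) = ln(1.16727) = 0.154668 = 15.467%.

15.467%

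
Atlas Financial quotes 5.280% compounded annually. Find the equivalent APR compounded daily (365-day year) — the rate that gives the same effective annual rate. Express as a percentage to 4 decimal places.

Compounded annually, EAR = nominal = 0.052800.
Solve (1 + r/365)^365 = 1.052800: r/365 = 1.052800^(1/365) − 1 = 0.000141, so r = 0.051457 = 5.1457%.

5.1457%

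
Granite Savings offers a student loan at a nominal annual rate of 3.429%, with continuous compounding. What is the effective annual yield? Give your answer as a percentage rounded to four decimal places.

3.4885%

With continuous compounding, EAR = e^0.03429 − 1.
e^0.03429 = 1.034885, so EAR = 0.034885 = 3.4885%.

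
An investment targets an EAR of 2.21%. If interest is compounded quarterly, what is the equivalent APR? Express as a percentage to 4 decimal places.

(1 + r/4)^4 − 1 = 0.0221, so 1 + r/4 = 1.0221^(1/4).
r/4 = 0.005480, so r = 0.021919 = 2.1919%.

2.1919%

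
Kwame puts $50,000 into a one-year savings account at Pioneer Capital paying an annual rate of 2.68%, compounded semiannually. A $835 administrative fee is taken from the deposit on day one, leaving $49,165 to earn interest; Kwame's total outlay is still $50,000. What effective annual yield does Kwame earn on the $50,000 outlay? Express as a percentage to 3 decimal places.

Value after one year: 49,165 × (1 + 0.0268/2)^2 = 49,165 × 1.026980 = $50,491.45.
Effective yield on the $50,000 outlay: 50,491.45 / 50,000 − 1 = 0.009829 = 0.983%.

0.983%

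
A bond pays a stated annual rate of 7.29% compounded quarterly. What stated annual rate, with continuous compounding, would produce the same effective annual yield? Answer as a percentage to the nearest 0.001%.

7.224%

EAR = (1 + 0.0729/4)^4 − 1 = 0.074917.
Equivalent continuous rate: r = ln(1 + 0.074917) = 0.072244 = 7.224%.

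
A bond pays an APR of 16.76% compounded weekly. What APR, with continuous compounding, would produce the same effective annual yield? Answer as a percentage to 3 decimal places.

16.733%

EAR = (1 + 0.1676/52)^52 − 1 = 0.182145.
Equivalent continuous rate: r = ln(1 + 0.182145) = 0.167330 = 16.733%.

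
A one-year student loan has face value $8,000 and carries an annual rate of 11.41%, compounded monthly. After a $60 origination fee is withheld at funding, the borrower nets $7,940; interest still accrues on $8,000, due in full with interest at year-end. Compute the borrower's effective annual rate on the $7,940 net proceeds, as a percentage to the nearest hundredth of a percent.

Amount owed after one year: 8,000 × (1 + 0.1141/12)^12 = 8,000 × 1.120260 = $8,962.08.
Effective rate on net proceeds: 8,962.08 / 7,940 − 1 = 0.128726 = 12.87%.

12.87%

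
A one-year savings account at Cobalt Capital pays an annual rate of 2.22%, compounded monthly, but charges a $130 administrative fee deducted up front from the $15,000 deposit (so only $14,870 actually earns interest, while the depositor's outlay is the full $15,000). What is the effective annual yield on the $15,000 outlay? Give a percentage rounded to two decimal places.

Value after one year: 14,870 × (1 + 0.0222/12)^12 = 14,870 × 1.022427 = $15,203.49.
Effective yield on the $15,000 outlay: 15,203.49 / 15,000 − 1 = 0.013566 = 1.36%.

1.36%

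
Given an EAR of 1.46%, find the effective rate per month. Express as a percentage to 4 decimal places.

0.1209%

The per-month rate i satisfies (1 + i)^12 = 1 + 0.0146.
i = 1.0146^(1/12) − 1 = 0.0012086 = 0.1209%.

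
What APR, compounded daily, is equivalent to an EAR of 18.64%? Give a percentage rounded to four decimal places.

(1 + r/365)^365 − 1 = 0.1864, so 1 + r/365 = 1.1864^(1/365).
r/365 = 0.000468, so r = 0.170964 = 17.0964%.

17.0964%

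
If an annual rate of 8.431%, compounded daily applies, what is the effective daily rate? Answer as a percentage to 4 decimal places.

With a nominal annual rate compounded daily, the periodic rate is the nominal rate divided by 365.
i = 0.08431 / 365 = 0.0002310 = 0.0231%.

0.0231%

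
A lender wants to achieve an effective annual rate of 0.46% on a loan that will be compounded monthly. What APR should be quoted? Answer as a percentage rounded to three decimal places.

0.459%

(1 + r/12)^12 − 1 = 0.0046, so 1 + r/12 = 1.0046^(1/12).
r/12 = 0.000383, so r = 0.004590 = 0.459%.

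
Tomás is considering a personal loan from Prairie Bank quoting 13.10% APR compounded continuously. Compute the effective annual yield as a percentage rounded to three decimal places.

With continuous compounding, EAR = e^0.1310 − 1.
e^0.1310 = 1.139968, so EAR = 0.139968 = 13.997%.

13.997%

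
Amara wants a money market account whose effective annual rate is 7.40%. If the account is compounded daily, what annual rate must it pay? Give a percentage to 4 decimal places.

7.1397%

(1 + r/365)^365 − 1 = 0.0740, so 1 + r/365 = 1.0740^(1/365).
r/365 = 0.000196, so r = 0.071397 = 7.1397%.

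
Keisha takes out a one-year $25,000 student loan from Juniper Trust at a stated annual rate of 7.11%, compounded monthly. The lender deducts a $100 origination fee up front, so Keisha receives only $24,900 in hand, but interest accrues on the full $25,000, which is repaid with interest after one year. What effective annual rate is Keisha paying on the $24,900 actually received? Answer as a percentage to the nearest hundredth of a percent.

7.78%

Amount owed after one year: 25,000 × (1 + 0.0711/12)^12 = 25,000 × 1.073463 = $26,836.58.
Effective rate on net proceeds: 26,836.58 / 24,900 − 1 = 0.077774 = 7.78%.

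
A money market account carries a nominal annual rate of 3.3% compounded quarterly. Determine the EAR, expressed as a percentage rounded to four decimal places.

EAR = (1 + 0.033/4)^4 − 1.
= 1.033411 − 1 = 3.3411%.

3.3411%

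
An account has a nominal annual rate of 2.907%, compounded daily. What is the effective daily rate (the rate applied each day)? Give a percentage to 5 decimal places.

With a nominal annual rate compounded daily, the periodic rate is the nominal rate divided by 365.
i = 0.02907 / 365 = 0.0000796 = 0.00796%.

0.00796%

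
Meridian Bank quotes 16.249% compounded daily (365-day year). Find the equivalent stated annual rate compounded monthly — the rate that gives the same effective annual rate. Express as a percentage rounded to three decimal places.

16.356%

EAR = (1 + 0.16249/365)^365 − 1 = 0.176394.
Solve (1 + r/12)^12 = 1.176394: r/12 = 1.176394^(1/12) − 1 = 0.013630, so r = 0.163558 = 16.356%.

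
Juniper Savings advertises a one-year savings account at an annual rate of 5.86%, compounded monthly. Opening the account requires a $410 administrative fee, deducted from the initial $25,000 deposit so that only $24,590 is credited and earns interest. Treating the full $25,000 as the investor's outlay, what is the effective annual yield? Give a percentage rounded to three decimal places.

Value after one year: 24,590 × (1 + 0.0586/12)^12 = 24,590 × 1.060200 = $26,070.31.
Effective yield on the $25,000 outlay: 26,070.31 / 25,000 − 1 = 0.042813 = 4.281%.

4.281%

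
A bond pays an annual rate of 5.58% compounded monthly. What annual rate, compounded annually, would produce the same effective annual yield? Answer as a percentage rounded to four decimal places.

5.7249%

EAR = (1 + 0.0558/12)^12 − 1 = 0.057249.
Compounded annually, the equivalent nominal rate is the EAR itself: 5.7249%.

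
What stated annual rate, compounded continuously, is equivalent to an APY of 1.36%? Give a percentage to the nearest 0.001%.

Continuous: nominal r satisfies e^r − 1 = 0.0136.
r = ln(1 + 0.0136) = ln(1.0136) = 0.013508 = 1.351%.

1.351%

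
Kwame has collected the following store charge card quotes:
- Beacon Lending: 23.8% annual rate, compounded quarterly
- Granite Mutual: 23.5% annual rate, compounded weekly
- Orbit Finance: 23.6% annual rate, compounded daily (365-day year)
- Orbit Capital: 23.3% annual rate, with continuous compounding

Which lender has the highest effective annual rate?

Beacon Lending: (1 + 0.238/4)^4 − 1 = 26.010%
Granite Mutual: (1 + 0.235/52)^52 − 1 = 26.424%
Orbit Finance: (1 + 0.236/365)^365 − 1 = 26.608%
Orbit Capital: e^0.233 − 1 = 26.238%
The highest effective annual rate is Orbit Finance at 26.608%.

Orbit Finance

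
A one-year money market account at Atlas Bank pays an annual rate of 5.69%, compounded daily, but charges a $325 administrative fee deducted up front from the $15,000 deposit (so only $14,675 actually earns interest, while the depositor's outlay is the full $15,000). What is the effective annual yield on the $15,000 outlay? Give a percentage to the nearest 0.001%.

Value after one year: 14,675 × (1 + 0.0569/365)^365 = 14,675 × 1.058545 = $15,534.15.
Effective yield on the $15,000 outlay: 15,534.15 / 15,000 − 1 = 0.035610 = 3.561%.

3.561%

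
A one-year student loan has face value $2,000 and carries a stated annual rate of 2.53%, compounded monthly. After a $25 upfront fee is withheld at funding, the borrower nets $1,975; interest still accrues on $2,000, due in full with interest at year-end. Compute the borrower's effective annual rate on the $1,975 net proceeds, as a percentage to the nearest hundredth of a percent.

Amount owed after one year: 2,000 × (1 + 0.0253/12)^12 = 2,000 × 1.025595 = $2,051.19.
Effective rate on net proceeds: 2,051.19 / 1,975 − 1 = 0.038578 = 3.86%.

3.86%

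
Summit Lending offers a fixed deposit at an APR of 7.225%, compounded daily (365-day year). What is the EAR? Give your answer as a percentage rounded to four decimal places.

7.4916%

EAR = (1 + 0.07225/365)^365 − 1.
= (1 + 0.000198)^365 − 1 = 1.074916 − 1 = 7.4916%.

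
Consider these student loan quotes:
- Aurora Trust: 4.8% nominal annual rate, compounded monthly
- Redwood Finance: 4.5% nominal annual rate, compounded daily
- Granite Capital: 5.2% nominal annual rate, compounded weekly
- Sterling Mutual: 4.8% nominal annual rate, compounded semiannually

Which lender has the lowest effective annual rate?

Aurora Trust: (1 + 0.048/12)^12 − 1 = 4.907%
Redwood Finance: (1 + 0.045/365)^365 − 1 = 4.602%
Granite Capital: (1 + 0.052/52)^52 − 1 = 5.335%
Sterling Mutual: (1 + 0.048/2)^2 − 1 = 4.858%
The lowest effective annual rate is Redwood Finance at 4.602%.

Redwood Finance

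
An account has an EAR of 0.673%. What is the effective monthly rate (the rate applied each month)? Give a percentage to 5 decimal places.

0.05591%

The per-month rate i satisfies (1 + i)^12 = 1 + 0.00673.
i = 1.00673^(1/12) − 1 = 0.0005591 = 0.05591%.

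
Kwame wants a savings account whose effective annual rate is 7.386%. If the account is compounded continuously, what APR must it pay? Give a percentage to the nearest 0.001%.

Continuous: nominal r satisfies e^r − 1 = 0.07386.
r = ln(1 + 0.07386) = ln(1.07386) = 0.071260 = 7.126%.

7.126%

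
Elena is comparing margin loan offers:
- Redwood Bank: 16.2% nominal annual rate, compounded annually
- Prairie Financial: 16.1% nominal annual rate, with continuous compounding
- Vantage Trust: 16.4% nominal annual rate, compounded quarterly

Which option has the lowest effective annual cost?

Redwood Bank: compounded annually, EAR = 16.200%
Prairie Financial: e^0.161 − 1 = 17.468%
Vantage Trust: (1 + 0.164/4)^4 − 1 = 17.436%
The lowest effective annual rate is Redwood Bank at 16.200%.

Redwood Bank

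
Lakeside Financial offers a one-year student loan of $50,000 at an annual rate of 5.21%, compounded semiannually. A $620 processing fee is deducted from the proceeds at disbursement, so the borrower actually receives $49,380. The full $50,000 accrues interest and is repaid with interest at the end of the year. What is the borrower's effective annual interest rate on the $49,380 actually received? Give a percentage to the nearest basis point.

Amount owed after one year: 50,000 × (1 + 0.0521/2)^2 = 50,000 × 1.052779 = $52,638.93.
Effective rate on net proceeds: 52,638.93 / 49,380 − 1 = 0.065997 = 6.60%.

6.60%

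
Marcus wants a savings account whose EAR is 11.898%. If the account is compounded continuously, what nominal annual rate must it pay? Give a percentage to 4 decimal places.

11.2418%

Continuous: nominal r satisfies e^r − 1 = 0.11898.
r = ln(1 + 0.11898) = ln(1.11898) = 0.112418 = 11.2418%.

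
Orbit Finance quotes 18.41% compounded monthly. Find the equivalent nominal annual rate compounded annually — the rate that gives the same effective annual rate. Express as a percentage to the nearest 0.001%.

EAR = (1 + 0.1841/12)^12 − 1 = 0.200457.
Compounded annually, the equivalent nominal rate is the EAR itself: 20.046%.

20.046%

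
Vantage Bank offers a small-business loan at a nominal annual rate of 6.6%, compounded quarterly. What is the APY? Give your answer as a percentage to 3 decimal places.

EAR = (1 + 0.066/4)^4 − 1.
= (1 + 0.016500)^4 − 1 = 1.067652 − 1 = 6.765%.

6.765%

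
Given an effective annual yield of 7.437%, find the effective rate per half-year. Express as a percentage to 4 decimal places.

The per-half-year rate i satisfies (1 + i)^2 = 1 + 0.07437.
i = 1.07437^(1/2) − 1 = 0.0365182 = 3.6518%.

3.6518%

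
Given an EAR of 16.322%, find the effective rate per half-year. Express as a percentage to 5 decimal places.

7.85268%

The per-half-year rate i satisfies (1 + i)^2 = 1 + 0.16322.
i = 1.16322^(1/2) − 1 = 0.0785268 = 7.85268%.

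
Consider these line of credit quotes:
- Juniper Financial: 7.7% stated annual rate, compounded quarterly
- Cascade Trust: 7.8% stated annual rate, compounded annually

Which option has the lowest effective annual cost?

Cascade Trust

Juniper Financial: (1 + 0.077/4)^4 − 1 = 7.925%
Cascade Trust: compounded annually, EAR = 7.800%
The lowest effective annual rate is Cascade Trust at 7.800%.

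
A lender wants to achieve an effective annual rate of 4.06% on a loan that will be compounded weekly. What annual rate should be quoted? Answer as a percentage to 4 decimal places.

(1 + r/52)^52 − 1 = 0.0406, so 1 + r/52 = 1.0406^(1/52).
r/52 = 0.000766, so r = 0.039813 = 3.9813%.

3.9813%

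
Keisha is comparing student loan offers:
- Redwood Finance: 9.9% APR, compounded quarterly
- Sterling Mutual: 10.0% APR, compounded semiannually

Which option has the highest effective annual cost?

Redwood Finance: (1 + 0.099/4)^4 − 1 = 10.274%
Sterling Mutual: (1 + 0.100/2)^2 − 1 = 10.250%
The highest effective annual rate is Redwood Finance at 10.274%.

Redwood Finance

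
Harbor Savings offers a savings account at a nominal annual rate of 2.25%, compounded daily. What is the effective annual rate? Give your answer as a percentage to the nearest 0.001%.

2.275%

EAR = (1 + 0.0225/365)^365 − 1.
= 1.022754 − 1 = 2.275%.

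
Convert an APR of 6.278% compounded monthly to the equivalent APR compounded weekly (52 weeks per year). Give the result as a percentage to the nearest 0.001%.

EAR = (1 + 0.06278/12)^12 − 1 = 0.064618.
Solve (1 + r/52)^52 = 1.064618: r/52 = 1.064618^(1/52) − 1 = 0.001205, so r = 0.062654 = 6.265%.

6.265%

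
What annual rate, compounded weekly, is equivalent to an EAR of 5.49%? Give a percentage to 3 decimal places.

(1 + r/52)^52 − 1 = 0.0549, so 1 + r/52 = 1.0549^(1/52).
r/52 = 0.001028, so r = 0.053473 = 5.347%.

5.347%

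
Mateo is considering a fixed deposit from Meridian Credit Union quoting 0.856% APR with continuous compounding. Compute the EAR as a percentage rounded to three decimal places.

With continuous compounding, EAR = e^0.00856 − 1.
e^0.00856 = 1.008597, so EAR = 0.008597 = 0.860%.

0.860%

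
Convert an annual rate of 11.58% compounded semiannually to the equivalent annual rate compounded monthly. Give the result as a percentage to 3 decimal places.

EAR = (1 + 0.1158/2)^2 − 1 = 0.119152.
Solve (1 + r/12)^12 = 1.119152: r/12 = 1.119152^(1/12) − 1 = 0.009425, so r = 0.113101 = 11.310%.

11.310%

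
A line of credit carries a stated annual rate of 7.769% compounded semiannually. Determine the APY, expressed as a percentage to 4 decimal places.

7.9199%

EAR = (1 + 0.07769/2)^2 − 1.
= (1 + 0.038845)^2 − 1 = 1.079199 − 1 = 7.9199%.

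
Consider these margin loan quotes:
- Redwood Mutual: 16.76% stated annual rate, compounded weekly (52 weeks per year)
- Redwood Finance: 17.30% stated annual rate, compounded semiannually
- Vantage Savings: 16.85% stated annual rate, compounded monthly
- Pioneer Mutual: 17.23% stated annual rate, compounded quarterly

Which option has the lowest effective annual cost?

Redwood Finance

Redwood Mutual: (1 + 0.1676/52)^52 − 1 = 18.214%
Redwood Finance: (1 + 0.1730/2)^2 − 1 = 18.048%
Vantage Savings: (1 + 0.1685/12)^12 − 1 = 18.214%
Pioneer Mutual: (1 + 0.1723/4)^4 − 1 = 18.376%
The lowest effective annual rate is Redwood Finance at 18.048%.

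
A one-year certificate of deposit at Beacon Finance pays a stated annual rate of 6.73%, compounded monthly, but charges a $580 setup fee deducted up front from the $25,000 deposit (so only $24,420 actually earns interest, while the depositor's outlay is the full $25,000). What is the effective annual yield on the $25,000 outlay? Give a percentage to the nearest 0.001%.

Value after one year: 24,420 × (1 + 0.0673/12)^12 = 24,420 × 1.069415 = $26,115.12.
Effective yield on the $25,000 outlay: 26,115.12 / 25,000 − 1 = 0.044605 = 4.460%.

4.460%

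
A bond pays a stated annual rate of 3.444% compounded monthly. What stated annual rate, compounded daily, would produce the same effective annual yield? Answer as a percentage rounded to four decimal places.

EAR = (1 + 0.03444/12)^12 − 1 = 0.034989.
Solve (1 + r/365)^365 = 1.034989: r/365 = 1.034989^(1/365) − 1 = 0.000094, so r = 0.034392 = 3.4392%.

3.4392%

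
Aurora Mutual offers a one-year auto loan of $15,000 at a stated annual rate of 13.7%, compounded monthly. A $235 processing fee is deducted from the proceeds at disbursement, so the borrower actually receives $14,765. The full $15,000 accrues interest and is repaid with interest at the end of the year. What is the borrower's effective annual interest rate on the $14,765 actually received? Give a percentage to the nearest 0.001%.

16.418%

Amount owed after one year: 15,000 × (1 + 0.137/12)^12 = 15,000 × 1.145938 = $17,189.08.
Effective rate on net proceeds: 17,189.08 / 14,765 − 1 = 0.164177 = 16.418%.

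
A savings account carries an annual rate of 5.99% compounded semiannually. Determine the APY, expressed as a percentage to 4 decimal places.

EAR = (1 + 0.0599/2)^2 − 1.
= (1 + 0.029950)^2 − 1 = 1.060797 − 1 = 6.0797%.

6.0797%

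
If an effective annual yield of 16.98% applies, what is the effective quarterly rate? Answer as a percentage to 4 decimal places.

3.9987%

The per-quarter rate i satisfies (1 + i)^4 = 1 + 0.1698.
i = 1.1698^(1/4) − 1 = 0.0399870 = 3.9987%.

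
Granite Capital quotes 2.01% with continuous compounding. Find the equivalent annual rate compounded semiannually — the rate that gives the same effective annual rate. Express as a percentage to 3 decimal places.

2.020%

EAR under continuous compounding: e^0.0201 − 1 = 0.020303.
Solve (1 + r/2)^2 = 1.020303: r/2 = 1.020303^(1/2) − 1 = 0.010101, so r = 0.020201 = 2.020%.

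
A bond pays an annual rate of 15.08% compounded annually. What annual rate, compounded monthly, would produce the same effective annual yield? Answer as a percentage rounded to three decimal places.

Compounded annually, EAR = nominal = 0.150800.
Solve (1 + r/12)^12 = 1.150800: r/12 = 1.150800^(1/12) − 1 = 0.011774, so r = 0.141283 = 14.128%.

14.128%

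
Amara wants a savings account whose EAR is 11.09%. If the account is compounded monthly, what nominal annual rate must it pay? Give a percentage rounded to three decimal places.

(1 + r/12)^12 − 1 = 0.1109, so 1 + r/12 = 1.1109^(1/12).
r/12 = 0.008803, so r = 0.105633 = 10.563%.

10.563%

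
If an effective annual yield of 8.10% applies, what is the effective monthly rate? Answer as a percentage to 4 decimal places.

The per-month rate i satisfies (1 + i)^12 = 1 + 0.0810.
i = 1.0810^(1/12) − 1 = 0.0065117 = 0.6512%.

0.6512%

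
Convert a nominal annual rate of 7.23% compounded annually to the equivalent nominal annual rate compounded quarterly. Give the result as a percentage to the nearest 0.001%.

7.042%

Compounded annually, EAR = nominal = 0.072300.
Solve (1 + r/4)^4 = 1.072300: r/4 = 1.072300^(1/4) − 1 = 0.017605, so r = 0.070419 = 7.042%.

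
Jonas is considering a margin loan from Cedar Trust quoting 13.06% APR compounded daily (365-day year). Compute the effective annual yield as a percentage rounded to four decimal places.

13.9485%

EAR = (1 + 0.1306/365)^365 − 1.
= 1.139485 − 1 = 13.9485%.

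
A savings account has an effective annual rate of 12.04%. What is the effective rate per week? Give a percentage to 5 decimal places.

0.21887%

The per-week rate i satisfies (1 + i)^52 = 1 + 0.1204.
i = 1.1204^(1/52) − 1 = 0.0021887 = 0.21887%.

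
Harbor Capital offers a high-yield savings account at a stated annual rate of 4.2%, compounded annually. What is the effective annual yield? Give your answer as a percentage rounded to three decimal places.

4.200%

Annual compounding means the effective rate equals the nominal rate: 4.200%.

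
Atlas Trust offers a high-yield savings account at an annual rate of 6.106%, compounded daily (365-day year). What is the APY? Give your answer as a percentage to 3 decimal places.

EAR = (1 + 0.06106/365)^365 − 1.
= (1 + 0.000167)^365 − 1 = 1.062957 − 1 = 6.296%.

6.296%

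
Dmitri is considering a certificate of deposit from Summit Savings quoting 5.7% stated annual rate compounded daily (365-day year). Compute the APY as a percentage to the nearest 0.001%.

5.865%

EAR = (1 + 0.057/365)^365 − 1.
= 1.058651 − 1 = 5.865%.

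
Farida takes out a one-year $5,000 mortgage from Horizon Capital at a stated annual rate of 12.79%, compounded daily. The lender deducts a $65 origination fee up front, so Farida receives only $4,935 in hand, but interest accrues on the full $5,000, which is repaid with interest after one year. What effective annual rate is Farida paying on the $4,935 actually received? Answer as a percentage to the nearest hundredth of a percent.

15.14%

Amount owed after one year: 5,000 × (1 + 0.1279/365)^365 = 5,000 × 1.136414 = $5,682.07.
Effective rate on net proceeds: 5,682.07 / 4,935 − 1 = 0.151382 = 15.14%.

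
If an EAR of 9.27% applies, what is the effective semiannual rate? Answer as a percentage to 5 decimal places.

The per-half-year rate i satisfies (1 + i)^2 = 1 + 0.0927.
i = 1.0927^(1/2) − 1 = 0.0453229 = 4.53229%.

4.53229%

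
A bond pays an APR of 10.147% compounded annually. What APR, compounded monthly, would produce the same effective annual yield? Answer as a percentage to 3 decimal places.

9.704%

Compounded annually, EAR = nominal = 0.101470.
Solve (1 + r/12)^12 = 1.101470: r/12 = 1.101470^(1/12) − 1 = 0.008086, so r = 0.097036 = 9.704%.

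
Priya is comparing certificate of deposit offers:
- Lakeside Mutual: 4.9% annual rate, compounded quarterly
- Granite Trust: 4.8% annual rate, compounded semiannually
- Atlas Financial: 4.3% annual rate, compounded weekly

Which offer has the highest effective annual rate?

Lakeside Mutual

Lakeside Mutual: (1 + 0.049/4)^4 − 1 = 4.991%
Granite Trust: (1 + 0.048/2)^2 − 1 = 4.858%
Atlas Financial: (1 + 0.043/52)^52 − 1 = 4.392%
The highest effective annual rate is Lakeside Mutual at 4.991%.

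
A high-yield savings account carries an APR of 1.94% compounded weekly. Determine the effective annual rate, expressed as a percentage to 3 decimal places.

EAR = (1 + 0.0194/52)^52 − 1.
= (1 + 0.000373)^52 − 1 = 1.019586 − 1 = 1.959%.

1.959%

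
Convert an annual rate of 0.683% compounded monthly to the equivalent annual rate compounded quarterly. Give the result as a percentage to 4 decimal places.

EAR = (1 + 0.00683/12)^12 − 1 = 0.006851.
Solve (1 + r/4)^4 = 1.006851: r/4 = 1.006851^(1/4) − 1 = 0.001708, so r = 0.006834 = 0.6834%.

0.6834%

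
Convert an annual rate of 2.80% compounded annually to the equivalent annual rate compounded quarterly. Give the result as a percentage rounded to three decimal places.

Compounded annually, EAR = nominal = 0.028000.
Solve (1 + r/4)^4 = 1.028000: r/4 = 1.028000^(1/4) − 1 = 0.006928, so r = 0.027711 = 2.771%.

2.771%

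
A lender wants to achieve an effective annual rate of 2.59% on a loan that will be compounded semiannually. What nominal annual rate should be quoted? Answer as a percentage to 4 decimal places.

2.5734%

(1 + r/2)^2 − 1 = 0.0259, so 1 + r/2 = 1.0259^(1/2).
r/2 = 0.012867, so r = 0.025734 = 2.5734%.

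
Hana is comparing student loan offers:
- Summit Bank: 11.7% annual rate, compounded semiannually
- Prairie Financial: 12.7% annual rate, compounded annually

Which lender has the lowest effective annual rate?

Summit Bank

Summit Bank: (1 + 0.117/2)^2 − 1 = 12.042%
Prairie Financial: compounded annually, EAR = 12.700%
The lowest effective annual rate is Summit Bank at 12.042%.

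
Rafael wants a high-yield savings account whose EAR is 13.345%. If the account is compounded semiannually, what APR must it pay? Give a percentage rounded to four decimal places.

(1 + r/2)^2 − 1 = 0.13345, so 1 + r/2 = 1.13345^(1/2).
r/2 = 0.064636, so r = 0.129272 = 12.9272%.

12.9272%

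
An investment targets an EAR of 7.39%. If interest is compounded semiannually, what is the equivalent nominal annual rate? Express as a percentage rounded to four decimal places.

7.2583%

(1 + r/2)^2 − 1 = 0.0739, so 1 + r/2 = 1.0739^(1/2).
r/2 = 0.036291, so r = 0.072583 = 7.2583%.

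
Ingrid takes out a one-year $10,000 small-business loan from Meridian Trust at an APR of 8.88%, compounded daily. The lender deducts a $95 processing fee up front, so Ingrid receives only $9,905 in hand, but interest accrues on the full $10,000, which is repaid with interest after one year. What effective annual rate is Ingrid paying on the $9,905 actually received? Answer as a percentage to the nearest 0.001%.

Amount owed after one year: 10,000 × (1 + 0.0888/365)^365 = 10,000 × 1.092850 = $10,928.50.
Effective rate on net proceeds: 10,928.50 / 9,905 − 1 = 0.103332 = 10.333%.

10.333%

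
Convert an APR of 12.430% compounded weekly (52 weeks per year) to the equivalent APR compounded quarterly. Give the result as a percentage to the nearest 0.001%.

12.610%

EAR = (1 + 0.12430/52)^52 − 1 = 0.132188.
Solve (1 + r/4)^4 = 1.132188: r/4 = 1.132188^(1/4) − 1 = 0.031525, so r = 0.126098 = 12.610%.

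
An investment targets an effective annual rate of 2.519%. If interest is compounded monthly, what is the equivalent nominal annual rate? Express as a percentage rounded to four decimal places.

2.4904%

(1 + r/12)^12 − 1 = 0.02519, so 1 + r/12 = 1.02519^(1/12).
r/12 = 0.002075, so r = 0.024904 = 2.4904%.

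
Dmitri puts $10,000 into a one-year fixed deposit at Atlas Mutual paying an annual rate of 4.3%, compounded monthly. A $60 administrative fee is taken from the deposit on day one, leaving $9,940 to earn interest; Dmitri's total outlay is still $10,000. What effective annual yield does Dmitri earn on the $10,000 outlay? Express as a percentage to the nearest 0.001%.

3.759%

Value after one year: 9,940 × (1 + 0.043/12)^12 = 9,940 × 1.043858 = $10,375.95.
Effective yield on the $10,000 outlay: 10,375.95 / 10,000 − 1 = 0.037595 = 3.759%.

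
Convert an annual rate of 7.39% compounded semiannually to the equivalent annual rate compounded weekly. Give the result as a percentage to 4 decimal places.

EAR = (1 + 0.0739/2)^2 − 1 = 0.075265.
Solve (1 + r/52)^52 = 1.075265: r/52 = 1.075265^(1/52) − 1 = 0.001397, so r = 0.072618 = 7.2618%.

7.2618%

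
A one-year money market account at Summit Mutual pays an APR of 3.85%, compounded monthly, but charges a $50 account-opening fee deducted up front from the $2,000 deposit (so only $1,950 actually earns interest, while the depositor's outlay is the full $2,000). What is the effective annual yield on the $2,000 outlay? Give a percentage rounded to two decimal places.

Value after one year: 1,950 × (1 + 0.0385/12)^12 = 1,950 × 1.039187 = $2,026.41.
Effective yield on the $2,000 outlay: 2,026.41 / 2,000 − 1 = 0.013207 = 1.32%.

1.32%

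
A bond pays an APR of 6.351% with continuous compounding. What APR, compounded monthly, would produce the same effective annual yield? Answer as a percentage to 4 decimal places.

6.3678%

EAR under continuous compounding: e^0.06351 − 1 = 0.065570.
Solve (1 + r/12)^12 = 1.065570: r/12 = 1.065570^(1/12) − 1 = 0.005307, so r = 0.063678 = 6.3678%.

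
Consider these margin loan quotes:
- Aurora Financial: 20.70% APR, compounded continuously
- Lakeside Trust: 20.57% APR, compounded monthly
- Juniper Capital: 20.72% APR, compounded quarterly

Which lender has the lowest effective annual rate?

Aurora Financial: e^0.2070 − 1 = 22.998%
Lakeside Trust: (1 + 0.2057/12)^12 − 1 = 22.625%
Juniper Capital: (1 + 0.2072/4)^4 − 1 = 22.386%
The lowest effective annual rate is Juniper Capital at 22.386%.

Juniper Capital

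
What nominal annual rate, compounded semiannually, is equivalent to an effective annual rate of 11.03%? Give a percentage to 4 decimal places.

(1 + r/2)^2 − 1 = 0.1103, so 1 + r/2 = 1.1103^(1/2).
r/2 = 0.053708, so r = 0.107415 = 10.7415%.

10.7415%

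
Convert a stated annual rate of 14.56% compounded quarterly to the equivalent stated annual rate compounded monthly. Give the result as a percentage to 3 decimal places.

14.387%

EAR = (1 + 0.1456/4)^4 − 1 = 0.153744.
Solve (1 + r/12)^12 = 1.153744: r/12 = 1.153744^(1/12) − 1 = 0.011989, so r = 0.143868 = 14.387%.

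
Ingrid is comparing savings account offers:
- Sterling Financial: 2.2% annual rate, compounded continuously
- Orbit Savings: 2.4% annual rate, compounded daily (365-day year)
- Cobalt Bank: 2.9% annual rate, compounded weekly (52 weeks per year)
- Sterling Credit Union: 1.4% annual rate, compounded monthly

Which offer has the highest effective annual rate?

Cobalt Bank

Sterling Financial: e^0.022 − 1 = 2.224%
Orbit Savings: (1 + 0.024/365)^365 − 1 = 2.429%
Cobalt Bank: (1 + 0.029/52)^52 − 1 = 2.942%
Sterling Credit Union: (1 + 0.014/12)^12 − 1 = 1.409%
The highest effective annual rate is Cobalt Bank at 2.942%.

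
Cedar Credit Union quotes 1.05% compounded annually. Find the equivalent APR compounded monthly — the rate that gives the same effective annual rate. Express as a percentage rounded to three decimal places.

1.045%

Compounded annually, EAR = nominal = 0.010500.
Solve (1 + r/12)^12 = 1.010500: r/12 = 1.010500^(1/12) − 1 = 0.000871, so r = 0.010450 = 1.045%.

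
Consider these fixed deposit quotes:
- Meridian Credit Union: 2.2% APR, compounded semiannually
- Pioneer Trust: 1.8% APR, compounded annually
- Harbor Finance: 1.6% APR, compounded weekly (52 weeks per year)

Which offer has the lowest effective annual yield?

Meridian Credit Union: (1 + 0.022/2)^2 − 1 = 2.212%
Pioneer Trust: compounded annually, EAR = 1.800%
Harbor Finance: (1 + 0.016/52)^52 − 1 = 1.613%
The lowest effective annual rate is Harbor Finance at 1.613%.

Harbor Finance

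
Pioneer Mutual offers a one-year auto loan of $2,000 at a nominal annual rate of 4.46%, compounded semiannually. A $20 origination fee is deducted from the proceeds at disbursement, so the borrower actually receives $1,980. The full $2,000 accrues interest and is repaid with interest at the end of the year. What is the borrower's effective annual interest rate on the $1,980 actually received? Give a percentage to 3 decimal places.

Amount owed after one year: 2,000 × (1 + 0.0446/2)^2 = 2,000 × 1.045097 = $2,090.19.
Effective rate on net proceeds: 2,090.19 / 1,980 − 1 = 0.055654 = 5.565%.

5.565%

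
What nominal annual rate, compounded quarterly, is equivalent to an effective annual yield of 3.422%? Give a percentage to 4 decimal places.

(1 + r/4)^4 − 1 = 0.03422, so 1 + r/4 = 1.03422^(1/4).
r/4 = 0.008447, so r = 0.033789 = 3.3789%.

3.3789%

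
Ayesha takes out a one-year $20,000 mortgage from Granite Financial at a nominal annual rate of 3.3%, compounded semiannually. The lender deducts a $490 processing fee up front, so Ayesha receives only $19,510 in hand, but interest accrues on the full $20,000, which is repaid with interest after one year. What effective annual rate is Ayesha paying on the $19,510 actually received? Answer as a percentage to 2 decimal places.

5.92%

Amount owed after one year: 20,000 × (1 + 0.033/2)^2 = 20,000 × 1.033272 = $20,665.44.
Effective rate on net proceeds: 20,665.44 / 19,510 − 1 = 0.059223 = 5.92%.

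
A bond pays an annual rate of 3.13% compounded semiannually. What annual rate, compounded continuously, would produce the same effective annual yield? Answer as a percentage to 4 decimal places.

EAR = (1 + 0.0313/2)^2 − 1 = 0.031545.
Equivalent continuous rate: r = ln(1 + 0.031545) = 0.031058 = 3.1058%.

3.1058%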